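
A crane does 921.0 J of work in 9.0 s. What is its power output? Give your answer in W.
P = W/t = 921.0/9.0 = 102.3 W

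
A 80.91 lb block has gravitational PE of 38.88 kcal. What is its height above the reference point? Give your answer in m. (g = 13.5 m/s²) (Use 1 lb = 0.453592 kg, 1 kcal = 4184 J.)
Convert to SI: m = 36.7001 kg, PE = 162674 J
h = PE/(mg) = 162674/(36.7001·13.5) = 328.3 m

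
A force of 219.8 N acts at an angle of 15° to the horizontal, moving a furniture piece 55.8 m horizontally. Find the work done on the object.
W = F·d·cosθ = (219.8)(55.8)cos(15°) = 11850 J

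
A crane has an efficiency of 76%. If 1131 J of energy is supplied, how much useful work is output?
W_out = η·W_in = 0.76·1131 = 859.56 J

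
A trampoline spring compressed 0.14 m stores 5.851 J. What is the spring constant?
k = 2·PE/x² = 2·5.851/(0.14)² = 597.0 N/m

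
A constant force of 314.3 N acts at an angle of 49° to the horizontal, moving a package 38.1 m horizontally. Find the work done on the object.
W = F·d·cosθ = (314.3)(38.1)cos(49°) = 7856 J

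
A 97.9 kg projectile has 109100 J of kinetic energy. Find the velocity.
v = √(2·KE/m) = √(2·109100/97.9) = 47.21 m/s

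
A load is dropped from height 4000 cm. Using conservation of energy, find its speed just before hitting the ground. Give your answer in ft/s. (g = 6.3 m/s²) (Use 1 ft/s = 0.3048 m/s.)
Convert to SI: h = 40.0 m
mgh = ½mv² ⇒ v = √(2gh) = √(2·6.3·40.0) = 22.4499 m/s = 73.65 ft/s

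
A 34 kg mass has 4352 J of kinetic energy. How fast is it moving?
v = √(2·KE/m) = √(2·4352/34) = 16.0 m/s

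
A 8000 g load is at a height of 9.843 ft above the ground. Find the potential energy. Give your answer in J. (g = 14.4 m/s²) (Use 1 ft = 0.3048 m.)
Convert to SI: m = 8.0 kg, h = 3.00015 m
PE = mgh = (8.0)(14.4)(3.00015) = 345.6 J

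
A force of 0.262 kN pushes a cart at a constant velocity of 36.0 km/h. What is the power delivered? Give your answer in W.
Convert to SI: F = 262.0 N, v = 10.0 m/s
P = Fv = (262.0)(10.0) = 2620 W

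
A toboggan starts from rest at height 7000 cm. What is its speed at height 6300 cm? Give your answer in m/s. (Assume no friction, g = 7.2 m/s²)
Convert to SI: h₁−h₂ = 7.0 m
mgh₁ = mgh₂ + ½mv² ⇒ v = √(2g(h₁−h₂)) = √(2·7.2·7.0) = 10.04 m/s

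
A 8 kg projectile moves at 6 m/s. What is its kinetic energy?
KE = ½mv² = ½(8)(6)² = 144.0 J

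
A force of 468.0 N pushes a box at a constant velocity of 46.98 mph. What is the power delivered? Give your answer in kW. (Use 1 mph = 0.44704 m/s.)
Convert to SI: F = 468.0 N, v = 21.0019 m/s
P = Fv = (468.0)(21.0019) = 9828.91 W = 9.829 kW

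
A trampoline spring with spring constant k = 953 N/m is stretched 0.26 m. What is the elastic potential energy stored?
PE = ½kx² = ½(953)(0.26)² = 32.21 J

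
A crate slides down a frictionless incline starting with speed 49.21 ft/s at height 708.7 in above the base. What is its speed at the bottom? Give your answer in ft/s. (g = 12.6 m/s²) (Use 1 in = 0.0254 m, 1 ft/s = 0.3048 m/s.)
Convert to SI: v₀ = 14.9992 m/s, h = 18.001 m
½mv₀² + mgh = ½mv² ⇒ v = √(v₀² + 2gh) = √(14.9992² + 2·12.6·18.001) = 26.05 m/s = 85.47 ft/s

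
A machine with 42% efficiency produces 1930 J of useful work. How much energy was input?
W_in = W_out/η = 1930/0.42 = 4595 J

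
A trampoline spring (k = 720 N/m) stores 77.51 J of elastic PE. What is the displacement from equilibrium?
x = √(2·PE/k) = √(2·77.51/720) = 0.464 m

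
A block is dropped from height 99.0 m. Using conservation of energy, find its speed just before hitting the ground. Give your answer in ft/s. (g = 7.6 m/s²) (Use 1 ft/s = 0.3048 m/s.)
mgh = ½mv² ⇒ v = √(2gh) = √(2·7.6·99.0) = 38.7918 m/s = 127.3 ft/s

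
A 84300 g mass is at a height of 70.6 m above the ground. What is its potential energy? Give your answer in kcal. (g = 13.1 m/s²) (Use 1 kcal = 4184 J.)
Convert to SI: m = 84.3 kg, h = 70.6 m
PE = mgh = (84.3)(13.1)(70.6) = 77965.7 J = 18.63 kcal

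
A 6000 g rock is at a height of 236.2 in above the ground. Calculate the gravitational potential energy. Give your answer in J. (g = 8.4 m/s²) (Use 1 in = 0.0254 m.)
Convert to SI: m = 6.0 kg, h = 5.99948 m
PE = mgh = (6.0)(8.4)(5.99948) = 302.4 J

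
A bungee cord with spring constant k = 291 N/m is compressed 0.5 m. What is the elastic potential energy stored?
PE = ½kx² = ½(291)(0.5)² = 36.38 J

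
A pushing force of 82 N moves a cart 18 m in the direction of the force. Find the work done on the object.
W = F·d = (82)(18) = 1476 J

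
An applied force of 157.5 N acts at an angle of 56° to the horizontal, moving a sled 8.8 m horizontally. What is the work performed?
W = F·d·cosθ = (157.5)(8.8)cos(56°) = 775.0 J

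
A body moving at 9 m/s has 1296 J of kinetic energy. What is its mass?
m = 2·KE/v² = 2·1296/(9)² = 32.0 kg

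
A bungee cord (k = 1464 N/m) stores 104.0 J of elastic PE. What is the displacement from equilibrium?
x = √(2·PE/k) = √(2·104.0/1464) = 0.3769 m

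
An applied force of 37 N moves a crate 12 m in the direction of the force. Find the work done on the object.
W = F·d = (37)(12) = 444.0 J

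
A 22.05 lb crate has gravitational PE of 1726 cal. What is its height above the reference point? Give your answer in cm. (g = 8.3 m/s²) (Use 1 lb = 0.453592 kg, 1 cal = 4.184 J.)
Convert to SI: m = 10.0017 kg, PE = 7221.58 J
h = PE/(mg) = 7221.58/(10.0017·8.3) = 86.9922 m = 8699 cm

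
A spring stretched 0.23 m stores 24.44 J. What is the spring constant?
k = 2·PE/x² = 2·24.44/(0.23)² = 924.0 N/m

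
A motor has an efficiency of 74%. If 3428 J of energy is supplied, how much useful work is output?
W_out = η·W_in = 0.74·3428 = 2536.72 J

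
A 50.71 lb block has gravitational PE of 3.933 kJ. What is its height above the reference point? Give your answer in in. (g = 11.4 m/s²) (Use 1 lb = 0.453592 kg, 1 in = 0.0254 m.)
Convert to SI: m = 23.0017 kg, PE = 3933.0 J
h = PE/(mg) = 3933.0/(23.0017·11.4) = 14.9989 m = 590.5 in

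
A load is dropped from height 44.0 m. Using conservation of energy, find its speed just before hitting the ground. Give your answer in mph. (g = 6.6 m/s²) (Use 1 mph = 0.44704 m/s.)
mgh = ½mv² ⇒ v = √(2gh) = √(2·6.6·44.0) = 24.0998 m/s = 53.91 mph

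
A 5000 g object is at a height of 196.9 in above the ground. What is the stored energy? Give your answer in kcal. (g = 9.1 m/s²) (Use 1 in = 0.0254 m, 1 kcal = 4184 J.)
Convert to SI: m = 5.0 kg, h = 5.00126 m
PE = mgh = (5.0)(9.1)(5.00126) = 227.557 J = 0.05439 kcal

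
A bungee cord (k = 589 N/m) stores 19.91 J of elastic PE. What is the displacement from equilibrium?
x = √(2·PE/k) = √(2·19.91/589) = 0.26 m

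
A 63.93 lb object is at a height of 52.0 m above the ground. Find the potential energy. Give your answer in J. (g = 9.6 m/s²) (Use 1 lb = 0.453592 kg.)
Convert to SI: m = 28.9981 kg, h = 52.0 m
PE = mgh = (28.9981)(9.6)(52.0) = 14480 J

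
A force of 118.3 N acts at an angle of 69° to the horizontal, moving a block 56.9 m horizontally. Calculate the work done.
W = F·d·cosθ = (118.3)(56.9)cos(69°) = 2412 J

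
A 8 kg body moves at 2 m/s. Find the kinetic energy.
KE = ½mv² = ½(8)(2)² = 16.0 J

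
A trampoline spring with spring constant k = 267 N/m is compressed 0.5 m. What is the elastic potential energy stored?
PE = ½kx² = ½(267)(0.5)² = 33.38 J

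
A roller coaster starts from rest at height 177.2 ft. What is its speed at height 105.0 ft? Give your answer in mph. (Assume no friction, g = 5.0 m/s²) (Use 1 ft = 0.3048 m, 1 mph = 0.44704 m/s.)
Convert to SI: h₁−h₂ = 22.0066 m
mgh₁ = mgh₂ + ½mv² ⇒ v = √(2g(h₁−h₂)) = √(2·5.0·22.0066) = 14.8346 m/s = 33.18 mph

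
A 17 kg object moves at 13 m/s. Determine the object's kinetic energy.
KE = ½mv² = ½(17)(13)² = 1436.5 J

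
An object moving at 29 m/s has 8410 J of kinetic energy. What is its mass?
m = 2·KE/v² = 2·8410/(29)² = 20.0 kg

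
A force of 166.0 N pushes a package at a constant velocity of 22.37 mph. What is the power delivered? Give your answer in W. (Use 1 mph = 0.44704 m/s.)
Convert to SI: F = 166.0 N, v = 10.0003 m/s
P = Fv = (166.0)(10.0003) = 1660 W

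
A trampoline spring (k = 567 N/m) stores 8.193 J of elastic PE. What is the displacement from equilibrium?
x = √(2·PE/k) = √(2·8.193/567) = 0.17 m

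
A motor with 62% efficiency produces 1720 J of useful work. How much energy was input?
W_in = W_out/η = 1720/0.62 = 2774 J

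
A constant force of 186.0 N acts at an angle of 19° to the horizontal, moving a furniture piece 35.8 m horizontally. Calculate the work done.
W = F·d·cosθ = (186.0)(35.8)cos(19°) = 6296 J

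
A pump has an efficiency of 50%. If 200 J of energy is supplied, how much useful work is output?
W_out = η·W_in = 0.5·200 = 100.0 J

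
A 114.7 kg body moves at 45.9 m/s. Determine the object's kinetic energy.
KE = ½mv² = ½(114.7)(45.9)² = 120800 J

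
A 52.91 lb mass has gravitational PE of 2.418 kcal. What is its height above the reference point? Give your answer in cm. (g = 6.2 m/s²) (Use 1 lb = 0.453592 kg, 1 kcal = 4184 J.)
Convert to SI: m = 23.9996 kg, PE = 10116.9 J
h = PE/(mg) = 10116.9/(23.9996·6.2) = 67.9913 m = 6799 cm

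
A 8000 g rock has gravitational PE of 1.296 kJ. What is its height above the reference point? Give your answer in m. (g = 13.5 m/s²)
Convert to SI: m = 8.0 kg, PE = 1296.0 J
h = PE/(mg) = 1296.0/(8.0·13.5) = 12.0 m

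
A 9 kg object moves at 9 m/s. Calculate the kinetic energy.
KE = ½mv² = ½(9)(9)² = 364.5 J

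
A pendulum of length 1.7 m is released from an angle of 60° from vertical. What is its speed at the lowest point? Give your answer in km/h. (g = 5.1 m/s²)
h = L(1 − cosθ) = 1.7(1 − cos60°) = 0.85 m
v = √(2gh) = √(2·5.1·0.85) = 2.94449 m/s = 10.6 km/h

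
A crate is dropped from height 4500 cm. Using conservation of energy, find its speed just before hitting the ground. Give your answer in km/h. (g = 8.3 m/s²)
Convert to SI: h = 45.0 m
mgh = ½mv² ⇒ v = √(2gh) = √(2·8.3·45.0) = 27.3313 m/s = 98.39 km/h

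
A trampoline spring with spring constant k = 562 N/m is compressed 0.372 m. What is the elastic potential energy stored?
PE = ½kx² = ½(562)(0.372)² = 38.89 J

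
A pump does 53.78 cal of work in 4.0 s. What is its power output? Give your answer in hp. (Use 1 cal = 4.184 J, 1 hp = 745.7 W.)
Convert to SI: W = 225.016 J, t = 4.0 s
P = W/t = 225.016/4.0 = 56.2539 W = 0.07544 hp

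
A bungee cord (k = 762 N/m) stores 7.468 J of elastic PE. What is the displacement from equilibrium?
x = √(2·PE/k) = √(2·7.468/762) = 0.14 m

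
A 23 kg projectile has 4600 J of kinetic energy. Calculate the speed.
v = √(2·KE/m) = √(2·4600/23) = 20.0 m/s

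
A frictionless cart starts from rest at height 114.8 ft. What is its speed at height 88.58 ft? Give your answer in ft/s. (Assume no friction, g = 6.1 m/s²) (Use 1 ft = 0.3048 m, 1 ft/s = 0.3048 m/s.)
Convert to SI: h₁−h₂ = 7.99186 m
mgh₁ = mgh₂ + ½mv² ⇒ v = √(2g(h₁−h₂)) = √(2·6.1·7.99186) = 9.87424 m/s = 32.4 ft/s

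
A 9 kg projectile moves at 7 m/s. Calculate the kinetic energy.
KE = ½mv² = ½(9)(7)² = 220.5 J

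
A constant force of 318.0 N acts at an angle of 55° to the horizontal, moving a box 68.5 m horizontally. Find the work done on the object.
W = F·d·cosθ = (318.0)(68.5)cos(55°) = 12490 J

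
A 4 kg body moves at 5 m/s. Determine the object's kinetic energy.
KE = ½mv² = ½(4)(5)² = 50.0 J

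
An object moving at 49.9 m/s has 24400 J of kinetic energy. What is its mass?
m = 2·KE/v² = 2·24400/(49.9)² = 19.6 kg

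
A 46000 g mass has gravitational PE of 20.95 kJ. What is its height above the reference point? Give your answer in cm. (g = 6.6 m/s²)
Convert to SI: m = 46.0 kg, PE = 20950.0 J
h = PE/(mg) = 20950.0/(46.0·6.6) = 69.0053 m = 6901 cm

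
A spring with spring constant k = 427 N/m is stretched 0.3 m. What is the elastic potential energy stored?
PE = ½kx² = ½(427)(0.3)² = 19.22 J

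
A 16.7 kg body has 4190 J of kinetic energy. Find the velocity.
v = √(2·KE/m) = √(2·4190/16.7) = 22.4 m/s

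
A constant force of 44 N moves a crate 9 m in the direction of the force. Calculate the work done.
W = F·d = (44)(9) = 396.0 J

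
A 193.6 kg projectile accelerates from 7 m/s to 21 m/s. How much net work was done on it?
W = ΔKE = ½m(v₂² − v₁²) = ½(193.6)(21² − 7²) = 37945.6 J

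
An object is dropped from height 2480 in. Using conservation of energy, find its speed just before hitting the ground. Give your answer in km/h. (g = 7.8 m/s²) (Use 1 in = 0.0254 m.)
Convert to SI: h = 62.992 m
mgh = ½mv² ⇒ v = √(2gh) = √(2·7.8·62.992) = 31.3477 m/s = 112.9 km/h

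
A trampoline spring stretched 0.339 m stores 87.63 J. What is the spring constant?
k = 2·PE/x² = 2·87.63/(0.339)² = 1525 N/m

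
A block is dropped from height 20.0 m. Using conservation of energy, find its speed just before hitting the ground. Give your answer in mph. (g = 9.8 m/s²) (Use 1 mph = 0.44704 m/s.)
mgh = ½mv² ⇒ v = √(2gh) = √(2·9.8·20.0) = 19.799 m/s = 44.29 mph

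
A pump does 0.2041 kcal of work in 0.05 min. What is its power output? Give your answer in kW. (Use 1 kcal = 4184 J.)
Convert to SI: W = 853.954 J, t = 3.0 s
P = W/t = 853.954/3.0 = 284.651 W = 0.2847 kW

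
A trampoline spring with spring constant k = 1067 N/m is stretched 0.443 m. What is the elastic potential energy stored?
PE = ½kx² = ½(1067)(0.443)² = 104.7 J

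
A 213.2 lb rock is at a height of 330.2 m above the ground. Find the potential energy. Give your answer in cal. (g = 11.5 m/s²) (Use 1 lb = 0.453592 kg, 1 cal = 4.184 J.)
Convert to SI: m = 96.7058 kg, h = 330.2 m
PE = mgh = (96.7058)(11.5)(330.2) = 367221 J = 87770 cal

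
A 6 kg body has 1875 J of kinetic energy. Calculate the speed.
v = √(2·KE/m) = √(2·1875/6) = 25.0 m/s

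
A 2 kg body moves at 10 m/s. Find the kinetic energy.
KE = ½mv² = ½(2)(10)² = 100.0 J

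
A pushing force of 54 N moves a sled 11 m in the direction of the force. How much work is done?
W = F·d = (54)(11) = 594.0 J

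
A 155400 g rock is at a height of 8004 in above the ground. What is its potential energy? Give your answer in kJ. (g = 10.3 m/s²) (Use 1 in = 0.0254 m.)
Convert to SI: m = 155.4 kg, h = 203.302 m
PE = mgh = (155.4)(10.3)(203.302) = 325409 J = 325.4 kJ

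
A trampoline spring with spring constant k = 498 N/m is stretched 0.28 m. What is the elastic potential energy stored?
PE = ½kx² = ½(498)(0.28)² = 19.52 J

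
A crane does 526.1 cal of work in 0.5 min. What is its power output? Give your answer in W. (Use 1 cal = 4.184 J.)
Convert to SI: W = 2201.2 J, t = 30.0 s
P = W/t = 2201.2/30.0 = 73.37 W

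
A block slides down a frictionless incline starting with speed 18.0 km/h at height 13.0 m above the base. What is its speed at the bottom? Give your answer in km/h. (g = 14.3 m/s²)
Convert to SI: v₀ = 5.0 m/s, h = 13.0 m
½mv₀² + mgh = ½mv² ⇒ v = √(v₀² + 2gh) = √(5.0² + 2·14.3·13.0) = 19.9198 m/s = 71.71 km/h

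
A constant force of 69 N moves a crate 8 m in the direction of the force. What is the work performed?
W = F·d = (69)(8) = 552.0 J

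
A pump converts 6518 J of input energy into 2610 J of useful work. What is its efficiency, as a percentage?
η = W_out/W_in = 2610/6518 = 40.04%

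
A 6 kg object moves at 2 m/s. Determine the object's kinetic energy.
KE = ½mv² = ½(6)(2)² = 12.0 J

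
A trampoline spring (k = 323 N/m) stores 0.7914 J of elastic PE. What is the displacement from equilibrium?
x = √(2·PE/k) = √(2·0.7914/323) = 0.07 m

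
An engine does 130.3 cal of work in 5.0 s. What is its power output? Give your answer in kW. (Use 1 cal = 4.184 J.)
Convert to SI: W = 545.175 J, t = 5.0 s
P = W/t = 545.175/5.0 = 109.035 W = 0.109 kW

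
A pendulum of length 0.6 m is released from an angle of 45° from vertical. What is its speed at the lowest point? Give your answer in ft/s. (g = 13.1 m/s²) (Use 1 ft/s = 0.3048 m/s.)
h = L(1 − cosθ) = 0.6(1 − cos45°) = 0.175736 m
v = √(2gh) = √(2·13.1·0.175736) = 2.14576 m/s = 7.04 ft/s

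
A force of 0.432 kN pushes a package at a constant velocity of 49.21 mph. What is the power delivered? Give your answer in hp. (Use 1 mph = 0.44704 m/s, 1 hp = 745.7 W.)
Convert to SI: F = 432.0 N, v = 21.9988 m/s
P = Fv = (432.0)(21.9988) = 9503.5 W = 12.74 hp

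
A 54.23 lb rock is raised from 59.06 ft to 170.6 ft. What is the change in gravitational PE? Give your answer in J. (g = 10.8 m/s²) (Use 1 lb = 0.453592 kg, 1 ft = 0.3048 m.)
Convert to SI: m = 24.5983 kg, Δh = 33.9974 m
ΔPE = mgΔh = (24.5983)(10.8)(33.9974) = 9032 J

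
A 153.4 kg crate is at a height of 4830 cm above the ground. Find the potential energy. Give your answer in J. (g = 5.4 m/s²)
Convert to SI: m = 153.4 kg, h = 48.3 m
PE = mgh = (153.4)(5.4)(48.3) = 40010 J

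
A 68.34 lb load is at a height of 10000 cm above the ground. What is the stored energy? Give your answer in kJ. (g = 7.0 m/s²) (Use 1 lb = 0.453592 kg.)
Convert to SI: m = 30.9985 kg, h = 100.0 m
PE = mgh = (30.9985)(7.0)(100.0) = 21698.9 J = 21.7 kJ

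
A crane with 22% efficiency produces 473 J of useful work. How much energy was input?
W_in = W_out/η = 473/0.22 = 2150 J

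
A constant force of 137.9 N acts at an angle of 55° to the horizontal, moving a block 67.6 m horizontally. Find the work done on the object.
W = F·d·cosθ = (137.9)(67.6)cos(55°) = 5347 J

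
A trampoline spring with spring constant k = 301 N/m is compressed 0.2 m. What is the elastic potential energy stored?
PE = ½kx² = ½(301)(0.2)² = 6.02 J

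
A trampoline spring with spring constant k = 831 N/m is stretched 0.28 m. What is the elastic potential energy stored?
PE = ½kx² = ½(831)(0.28)² = 32.58 J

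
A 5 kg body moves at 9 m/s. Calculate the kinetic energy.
KE = ½mv² = ½(5)(9)² = 202.5 J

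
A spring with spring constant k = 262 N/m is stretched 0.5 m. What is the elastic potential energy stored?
PE = ½kx² = ½(262)(0.5)² = 32.75 J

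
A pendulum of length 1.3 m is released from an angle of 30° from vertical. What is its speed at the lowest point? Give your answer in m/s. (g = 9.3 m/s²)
h = L(1 − cosθ) = 1.3(1 − cos30°) = 0.174167 m
v = √(2gh) = √(2·9.3·0.174167) = 1.8 m/s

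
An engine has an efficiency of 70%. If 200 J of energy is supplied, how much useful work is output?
W_out = η·W_in = 0.7·200 = 140.0 J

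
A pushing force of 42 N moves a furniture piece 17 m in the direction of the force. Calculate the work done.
W = F·d = (42)(17) = 714.0 J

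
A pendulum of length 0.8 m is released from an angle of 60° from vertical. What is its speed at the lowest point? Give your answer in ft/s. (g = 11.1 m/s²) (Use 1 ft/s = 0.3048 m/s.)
h = L(1 − cosθ) = 0.8(1 − cos60°) = 0.4 m
v = √(2gh) = √(2·11.1·0.4) = 2.97993 m/s = 9.777 ft/s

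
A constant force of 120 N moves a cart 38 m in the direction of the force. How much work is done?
W = F·d = (120)(38) = 4560 J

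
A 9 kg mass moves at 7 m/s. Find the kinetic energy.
KE = ½mv² = ½(9)(7)² = 220.5 J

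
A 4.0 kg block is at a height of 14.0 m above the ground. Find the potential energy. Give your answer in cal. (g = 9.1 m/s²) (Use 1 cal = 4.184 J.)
PE = mgh = (4.0)(9.1)(14.0) = 509.6 J = 121.8 cal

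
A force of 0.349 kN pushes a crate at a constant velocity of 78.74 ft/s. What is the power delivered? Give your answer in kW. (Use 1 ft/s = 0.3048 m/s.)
Convert to SI: F = 349.0 N, v = 24.0 m/s
P = Fv = (349.0)(24.0) = 8375.98 W = 8.376 kW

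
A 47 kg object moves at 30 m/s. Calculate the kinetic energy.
KE = ½mv² = ½(47)(30)² = 21150.0 J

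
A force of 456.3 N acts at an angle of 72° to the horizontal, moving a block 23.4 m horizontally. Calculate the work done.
W = F·d·cosθ = (456.3)(23.4)cos(72°) = 3300 J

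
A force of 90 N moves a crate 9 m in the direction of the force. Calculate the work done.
W = F·d = (90)(9) = 810.0 J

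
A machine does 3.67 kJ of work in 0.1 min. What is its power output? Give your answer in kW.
Convert to SI: W = 3670.0 J, t = 6.0 s
P = W/t = 3670.0/6.0 = 611.667 W = 0.6117 kW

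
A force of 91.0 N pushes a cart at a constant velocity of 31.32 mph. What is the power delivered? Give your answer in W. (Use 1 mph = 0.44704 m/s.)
Convert to SI: F = 91.0 N, v = 14.0013 m/s
P = Fv = (91.0)(14.0013) = 1274 W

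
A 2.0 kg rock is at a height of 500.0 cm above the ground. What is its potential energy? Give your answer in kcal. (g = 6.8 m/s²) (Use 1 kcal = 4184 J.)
Convert to SI: m = 2.0 kg, h = 5.0 m
PE = mgh = (2.0)(6.8)(5.0) = 68.0 J = 0.01625 kcal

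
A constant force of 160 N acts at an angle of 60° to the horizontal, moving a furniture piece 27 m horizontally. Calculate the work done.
W = F·d·cosθ = (160)(27)cos(60°) = 2160 J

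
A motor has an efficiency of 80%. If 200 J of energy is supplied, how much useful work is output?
W_out = η·W_in = 0.8·200 = 160.0 J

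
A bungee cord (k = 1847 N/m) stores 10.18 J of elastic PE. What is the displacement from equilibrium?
x = √(2·PE/k) = √(2·10.18/1847) = 0.105 m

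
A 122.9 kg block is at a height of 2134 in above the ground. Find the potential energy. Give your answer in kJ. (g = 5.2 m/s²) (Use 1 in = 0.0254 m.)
Convert to SI: m = 122.9 kg, h = 54.2036 m
PE = mgh = (122.9)(5.2)(54.2036) = 34640.4 J = 34.64 kJ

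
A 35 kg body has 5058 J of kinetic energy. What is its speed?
v = √(2·KE/m) = √(2·5058/35) = 17.0 m/s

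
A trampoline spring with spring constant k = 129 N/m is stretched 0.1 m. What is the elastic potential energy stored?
PE = ½kx² = ½(129)(0.1)² = 0.645 J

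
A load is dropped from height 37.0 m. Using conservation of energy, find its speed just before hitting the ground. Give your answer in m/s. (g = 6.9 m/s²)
mgh = ½mv² ⇒ v = √(2gh) = √(2·6.9·37.0) = 22.6 m/s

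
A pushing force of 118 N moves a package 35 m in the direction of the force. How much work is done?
W = F·d = (118)(35) = 4130 J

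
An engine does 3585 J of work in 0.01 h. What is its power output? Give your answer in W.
Convert to SI: W = 3585.0 J, t = 36.0 s
P = W/t = 3585.0/36.0 = 99.58 W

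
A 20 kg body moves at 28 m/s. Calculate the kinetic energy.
KE = ½mv² = ½(20)(28)² = 7840.0 J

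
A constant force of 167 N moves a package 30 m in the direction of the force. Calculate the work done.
W = F·d = (167)(30) = 5010 J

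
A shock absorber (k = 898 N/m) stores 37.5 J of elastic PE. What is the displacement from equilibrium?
x = √(2·PE/k) = √(2·37.5/898) = 0.289 m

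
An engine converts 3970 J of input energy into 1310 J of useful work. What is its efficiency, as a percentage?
η = W_out/W_in = 1310/3970 = 33.0%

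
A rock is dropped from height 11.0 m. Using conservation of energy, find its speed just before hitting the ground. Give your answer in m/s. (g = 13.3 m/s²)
mgh = ½mv² ⇒ v = √(2gh) = √(2·13.3·11.0) = 17.11 m/s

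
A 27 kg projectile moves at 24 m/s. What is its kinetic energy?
KE = ½mv² = ½(27)(24)² = 7776.0 J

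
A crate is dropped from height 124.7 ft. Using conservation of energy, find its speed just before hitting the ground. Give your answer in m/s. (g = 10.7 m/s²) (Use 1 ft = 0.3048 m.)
Convert to SI: h = 38.0086 m
mgh = ½mv² ⇒ v = √(2gh) = √(2·10.7·38.0086) = 28.52 m/s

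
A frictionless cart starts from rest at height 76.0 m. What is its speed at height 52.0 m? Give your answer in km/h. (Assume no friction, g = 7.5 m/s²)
mgh₁ = mgh₂ + ½mv² ⇒ v = √(2g(h₁−h₂)) = √(2·7.5·24.0) = 18.9737 m/s = 68.31 km/h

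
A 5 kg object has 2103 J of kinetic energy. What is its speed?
v = √(2·KE/m) = √(2·2103/5) = 29.0 m/s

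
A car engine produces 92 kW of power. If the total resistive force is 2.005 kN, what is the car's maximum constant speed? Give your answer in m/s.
Convert to SI: F = 2005.0 N
P = Fv ⇒ v = P/F = 92000 W/2005.0 N = 45.89 m/s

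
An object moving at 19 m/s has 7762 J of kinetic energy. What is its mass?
m = 2·KE/v² = 2·7762/(19)² = 43.0 kg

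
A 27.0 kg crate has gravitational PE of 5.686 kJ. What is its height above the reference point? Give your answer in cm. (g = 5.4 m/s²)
Convert to SI: m = 27.0 kg, PE = 5686.0 J
h = PE/(mg) = 5686.0/(27.0·5.4) = 38.9986 m = 3900 cm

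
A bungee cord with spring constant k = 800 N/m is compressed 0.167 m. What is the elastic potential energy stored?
PE = ½kx² = ½(800)(0.167)² = 11.16 J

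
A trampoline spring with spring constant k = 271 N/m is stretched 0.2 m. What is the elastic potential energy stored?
PE = ½kx² = ½(271)(0.2)² = 5.42 J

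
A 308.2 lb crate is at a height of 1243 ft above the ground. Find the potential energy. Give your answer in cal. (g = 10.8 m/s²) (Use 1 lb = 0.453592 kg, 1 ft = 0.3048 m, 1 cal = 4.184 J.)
Convert to SI: m = 139.797 kg, h = 378.866 m
PE = mgh = (139.797)(10.8)(378.866) = 572016 J = 136700 cal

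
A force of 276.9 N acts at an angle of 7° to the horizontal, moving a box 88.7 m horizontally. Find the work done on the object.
W = F·d·cosθ = (276.9)(88.7)cos(7°) = 24380 J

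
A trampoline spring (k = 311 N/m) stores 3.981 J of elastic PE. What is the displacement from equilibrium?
x = √(2·PE/k) = √(2·3.981/311) = 0.16 m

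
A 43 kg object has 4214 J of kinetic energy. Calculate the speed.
v = √(2·KE/m) = √(2·4214/43) = 14.0 m/s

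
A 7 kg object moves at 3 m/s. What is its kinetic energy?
KE = ½mv² = ½(7)(3)² = 31.5 J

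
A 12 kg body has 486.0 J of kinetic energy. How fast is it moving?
v = √(2·KE/m) = √(2·486.0/12) = 9.0 m/s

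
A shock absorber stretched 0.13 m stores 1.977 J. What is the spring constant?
k = 2·PE/x² = 2·1.977/(0.13)² = 234.0 N/m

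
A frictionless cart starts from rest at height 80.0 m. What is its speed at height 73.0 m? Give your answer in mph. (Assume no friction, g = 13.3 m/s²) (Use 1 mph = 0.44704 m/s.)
mgh₁ = mgh₂ + ½mv² ⇒ v = √(2g(h₁−h₂)) = √(2·13.3·7.0) = 13.6455 m/s = 30.52 mph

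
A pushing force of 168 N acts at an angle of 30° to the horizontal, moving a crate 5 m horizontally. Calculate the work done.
W = F·d·cosθ = (168)(5)cos(30°) = 727.5 J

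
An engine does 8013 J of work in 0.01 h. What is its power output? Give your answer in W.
Convert to SI: W = 8013.0 J, t = 36.0 s
P = W/t = 8013.0/36.0 = 222.6 W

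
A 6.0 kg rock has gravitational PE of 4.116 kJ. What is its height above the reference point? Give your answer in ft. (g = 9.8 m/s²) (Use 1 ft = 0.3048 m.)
Convert to SI: m = 6.0 kg, PE = 4116.0 J
h = PE/(mg) = 4116.0/(6.0·9.8) = 70.0 m = 229.7 ft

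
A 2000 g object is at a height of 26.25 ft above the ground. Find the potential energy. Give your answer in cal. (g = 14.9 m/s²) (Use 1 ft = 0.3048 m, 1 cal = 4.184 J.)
Convert to SI: m = 2.0 kg, h = 8.001 m
PE = mgh = (2.0)(14.9)(8.001) = 238.43 J = 56.99 cal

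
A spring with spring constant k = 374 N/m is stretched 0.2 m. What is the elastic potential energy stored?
PE = ½kx² = ½(374)(0.2)² = 7.48 J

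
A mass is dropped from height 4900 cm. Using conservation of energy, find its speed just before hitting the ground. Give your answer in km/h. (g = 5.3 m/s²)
Convert to SI: h = 49.0 m
mgh = ½mv² ⇒ v = √(2gh) = √(2·5.3·49.0) = 22.7903 m/s = 82.05 km/h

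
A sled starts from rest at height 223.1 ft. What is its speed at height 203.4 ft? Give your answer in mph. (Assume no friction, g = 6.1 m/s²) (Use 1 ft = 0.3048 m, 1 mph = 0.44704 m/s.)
Convert to SI: h₁−h₂ = 6.00456 m
mgh₁ = mgh₂ + ½mv² ⇒ v = √(2g(h₁−h₂)) = √(2·6.1·6.00456) = 8.55895 m/s = 19.15 mph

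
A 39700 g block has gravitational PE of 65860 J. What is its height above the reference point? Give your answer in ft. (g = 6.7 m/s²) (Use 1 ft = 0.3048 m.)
Convert to SI: m = 39.7 kg, PE = 65860.0 J
h = PE/(mg) = 65860.0/(39.7·6.7) = 247.603 m = 812.3 ft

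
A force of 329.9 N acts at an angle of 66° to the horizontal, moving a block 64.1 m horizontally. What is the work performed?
W = F·d·cosθ = (329.9)(64.1)cos(66°) = 8601 J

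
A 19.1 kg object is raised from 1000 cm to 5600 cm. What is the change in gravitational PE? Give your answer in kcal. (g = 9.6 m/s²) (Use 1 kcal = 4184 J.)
Convert to SI: m = 19.1 kg, Δh = 46.0 m
ΔPE = mgΔh = (19.1)(9.6)(46.0) = 8434.56 J = 2.016 kcal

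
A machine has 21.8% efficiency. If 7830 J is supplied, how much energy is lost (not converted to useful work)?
W_lost = W_in(1 − η) = 7830·(1 − 0.218) = 6123 J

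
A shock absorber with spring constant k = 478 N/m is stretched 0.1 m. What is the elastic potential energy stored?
PE = ½kx² = ½(478)(0.1)² = 2.39 J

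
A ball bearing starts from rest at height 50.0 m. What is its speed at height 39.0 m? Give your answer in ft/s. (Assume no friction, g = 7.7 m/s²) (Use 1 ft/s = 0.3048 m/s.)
mgh₁ = mgh₂ + ½mv² ⇒ v = √(2g(h₁−h₂)) = √(2·7.7·11.0) = 13.0154 m/s = 42.7 ft/s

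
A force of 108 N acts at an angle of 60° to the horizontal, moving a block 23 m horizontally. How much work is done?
W = F·d·cosθ = (108)(23)cos(60°) = 1242 J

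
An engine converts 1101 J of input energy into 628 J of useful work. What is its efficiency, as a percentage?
η = W_out/W_in = 628/1101 = 57.04%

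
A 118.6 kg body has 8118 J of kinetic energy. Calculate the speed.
v = √(2·KE/m) = √(2·8118/118.6) = 11.7 m/s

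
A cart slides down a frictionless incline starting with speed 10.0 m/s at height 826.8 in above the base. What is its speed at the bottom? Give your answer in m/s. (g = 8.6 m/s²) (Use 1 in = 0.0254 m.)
Convert to SI: v₀ = 10.0 m/s, h = 21.0007 m
½mv₀² + mgh = ½mv² ⇒ v = √(v₀² + 2gh) = √(10.0² + 2·8.6·21.0007) = 21.48 m/s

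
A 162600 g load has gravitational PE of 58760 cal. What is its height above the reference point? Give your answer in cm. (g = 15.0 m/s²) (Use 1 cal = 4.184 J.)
Convert to SI: m = 162.6 kg, PE = 245852 J
h = PE/(mg) = 245852/(162.6·15.0) = 100.8 m = 10080 cm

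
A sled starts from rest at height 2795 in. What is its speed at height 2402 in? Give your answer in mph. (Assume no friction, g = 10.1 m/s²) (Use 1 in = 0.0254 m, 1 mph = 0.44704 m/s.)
Convert to SI: h₁−h₂ = 9.9822 m
mgh₁ = mgh₂ + ½mv² ⇒ v = √(2g(h₁−h₂)) = √(2·10.1·9.9822) = 14.2 m/s = 31.76 mph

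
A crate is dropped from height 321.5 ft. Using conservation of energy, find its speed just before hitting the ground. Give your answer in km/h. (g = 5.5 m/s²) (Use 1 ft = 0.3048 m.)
Convert to SI: h = 97.9932 m
mgh = ½mv² ⇒ v = √(2gh) = √(2·5.5·97.9932) = 32.8318 m/s = 118.2 km/h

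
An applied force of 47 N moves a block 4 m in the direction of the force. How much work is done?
W = F·d = (47)(4) = 188.0 J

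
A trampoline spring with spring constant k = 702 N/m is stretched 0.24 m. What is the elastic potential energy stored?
PE = ½kx² = ½(702)(0.24)² = 20.22 J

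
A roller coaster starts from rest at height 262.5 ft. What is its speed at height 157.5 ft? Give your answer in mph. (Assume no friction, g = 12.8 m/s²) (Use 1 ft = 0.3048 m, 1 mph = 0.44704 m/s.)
Convert to SI: h₁−h₂ = 32.004 m
mgh₁ = mgh₂ + ½mv² ⇒ v = √(2g(h₁−h₂)) = √(2·12.8·32.004) = 28.6235 m/s = 64.03 mph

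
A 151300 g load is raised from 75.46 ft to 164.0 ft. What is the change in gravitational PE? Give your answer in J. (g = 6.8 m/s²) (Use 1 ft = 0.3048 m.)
Convert to SI: m = 151.3 kg, Δh = 26.987 m
ΔPE = mgΔh = (151.3)(6.8)(26.987) = 27770 J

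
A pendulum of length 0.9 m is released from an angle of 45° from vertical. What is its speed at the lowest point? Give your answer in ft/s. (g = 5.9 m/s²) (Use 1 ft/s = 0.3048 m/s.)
h = L(1 − cosθ) = 0.9(1 − cos45°) = 0.263604 m
v = √(2gh) = √(2·5.9·0.263604) = 1.76367 m/s = 5.786 ft/s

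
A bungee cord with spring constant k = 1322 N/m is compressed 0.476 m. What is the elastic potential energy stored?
PE = ½kx² = ½(1322)(0.476)² = 149.8 J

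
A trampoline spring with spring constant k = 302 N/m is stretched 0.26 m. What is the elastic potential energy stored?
PE = ½kx² = ½(302)(0.26)² = 10.21 J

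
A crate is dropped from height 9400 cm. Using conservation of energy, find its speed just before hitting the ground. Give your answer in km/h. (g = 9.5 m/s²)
Convert to SI: h = 94.0 m
mgh = ½mv² ⇒ v = √(2gh) = √(2·9.5·94.0) = 42.2611 m/s = 152.1 km/h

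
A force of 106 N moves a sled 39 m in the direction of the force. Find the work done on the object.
W = F·d = (106)(39) = 4134 J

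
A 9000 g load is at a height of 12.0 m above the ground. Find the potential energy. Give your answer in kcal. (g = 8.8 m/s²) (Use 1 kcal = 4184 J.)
Convert to SI: m = 9.0 kg, h = 12.0 m
PE = mgh = (9.0)(8.8)(12.0) = 950.4 J = 0.2272 kcal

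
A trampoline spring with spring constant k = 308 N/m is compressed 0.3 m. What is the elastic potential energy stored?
PE = ½kx² = ½(308)(0.3)² = 13.86 J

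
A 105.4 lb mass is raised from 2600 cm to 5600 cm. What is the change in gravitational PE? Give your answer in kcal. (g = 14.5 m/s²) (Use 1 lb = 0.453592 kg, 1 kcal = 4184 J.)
Convert to SI: m = 47.8086 kg, Δh = 30.0 m
ΔPE = mgΔh = (47.8086)(14.5)(30.0) = 20796.7 J = 4.971 kcal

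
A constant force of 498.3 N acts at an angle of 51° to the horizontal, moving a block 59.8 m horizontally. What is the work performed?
W = F·d·cosθ = (498.3)(59.8)cos(51°) = 18750 J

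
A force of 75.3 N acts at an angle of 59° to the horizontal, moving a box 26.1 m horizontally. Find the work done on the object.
W = F·d·cosθ = (75.3)(26.1)cos(59°) = 1012 J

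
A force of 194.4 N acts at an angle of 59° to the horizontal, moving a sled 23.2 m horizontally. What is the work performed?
W = F·d·cosθ = (194.4)(23.2)cos(59°) = 2323 J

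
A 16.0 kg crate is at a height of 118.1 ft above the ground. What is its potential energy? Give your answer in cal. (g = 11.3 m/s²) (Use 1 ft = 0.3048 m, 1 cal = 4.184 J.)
Convert to SI: m = 16.0 kg, h = 35.9969 m
PE = mgh = (16.0)(11.3)(35.9969) = 6508.24 J = 1556 cal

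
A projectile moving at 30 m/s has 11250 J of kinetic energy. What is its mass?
m = 2·KE/v² = 2·11250/(30)² = 25.0 kg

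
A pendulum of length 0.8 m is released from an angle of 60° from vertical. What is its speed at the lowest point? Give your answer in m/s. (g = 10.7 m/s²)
h = L(1 − cosθ) = 0.8(1 − cos60°) = 0.4 m
v = √(2gh) = √(2·10.7·0.4) = 2.926 m/s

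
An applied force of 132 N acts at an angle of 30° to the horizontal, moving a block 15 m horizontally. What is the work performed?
W = F·d·cosθ = (132)(15)cos(30°) = 1715 J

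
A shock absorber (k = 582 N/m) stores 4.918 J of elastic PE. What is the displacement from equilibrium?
x = √(2·PE/k) = √(2·4.918/582) = 0.13 m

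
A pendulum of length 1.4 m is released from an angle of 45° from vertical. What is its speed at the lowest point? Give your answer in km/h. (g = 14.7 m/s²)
h = L(1 − cosθ) = 1.4(1 − cos45°) = 0.410051 m
v = √(2gh) = √(2·14.7·0.410051) = 3.4721 m/s = 12.5 km/h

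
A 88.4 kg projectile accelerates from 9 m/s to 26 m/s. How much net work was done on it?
W = ΔKE = ½m(v₂² − v₁²) = ½(88.4)(26² − 9²) = 26299.0 J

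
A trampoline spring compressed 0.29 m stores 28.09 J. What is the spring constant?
k = 2·PE/x² = 2·28.09/(0.29)² = 668.0 N/m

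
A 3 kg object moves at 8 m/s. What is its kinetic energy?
KE = ½mv² = ½(3)(8)² = 96.0 J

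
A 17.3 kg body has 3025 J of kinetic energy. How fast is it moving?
v = √(2·KE/m) = √(2·3025/17.3) = 18.7 m/s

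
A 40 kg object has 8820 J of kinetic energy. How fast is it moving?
v = √(2·KE/m) = √(2·8820/40) = 21.0 m/s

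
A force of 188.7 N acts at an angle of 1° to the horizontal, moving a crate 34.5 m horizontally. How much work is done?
W = F·d·cosθ = (188.7)(34.5)cos(1°) = 6509 J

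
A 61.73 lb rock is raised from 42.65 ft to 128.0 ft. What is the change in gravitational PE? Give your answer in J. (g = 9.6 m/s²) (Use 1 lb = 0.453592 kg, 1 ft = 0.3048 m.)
Convert to SI: m = 28.0002 kg, Δh = 26.0147 m
ΔPE = mgΔh = (28.0002)(9.6)(26.0147) = 6993 J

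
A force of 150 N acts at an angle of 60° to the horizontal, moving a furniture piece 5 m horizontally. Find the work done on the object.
W = F·d·cosθ = (150)(5)cos(60°) = 375.0 J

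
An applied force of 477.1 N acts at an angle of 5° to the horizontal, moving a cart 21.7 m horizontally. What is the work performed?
W = F·d·cosθ = (477.1)(21.7)cos(5°) = 10310 J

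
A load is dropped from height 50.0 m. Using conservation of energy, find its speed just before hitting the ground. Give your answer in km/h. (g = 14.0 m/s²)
mgh = ½mv² ⇒ v = √(2gh) = √(2·14.0·50.0) = 37.4166 m/s = 134.7 km/h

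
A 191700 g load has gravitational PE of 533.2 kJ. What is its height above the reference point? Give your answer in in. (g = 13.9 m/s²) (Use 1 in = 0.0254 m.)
Convert to SI: m = 191.7 kg, PE = 533200 J
h = PE/(mg) = 533200/(191.7·13.9) = 200.103 m = 7878 in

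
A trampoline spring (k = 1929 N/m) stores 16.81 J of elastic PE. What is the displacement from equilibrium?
x = √(2·PE/k) = √(2·16.81/1929) = 0.132 m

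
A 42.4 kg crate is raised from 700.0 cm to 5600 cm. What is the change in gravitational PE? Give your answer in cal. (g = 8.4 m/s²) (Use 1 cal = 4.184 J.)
Convert to SI: m = 42.4 kg, Δh = 49.0 m
ΔPE = mgΔh = (42.4)(8.4)(49.0) = 17451.8 J = 4171 cal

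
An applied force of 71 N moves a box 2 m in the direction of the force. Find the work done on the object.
W = F·d = (71)(2) = 142.0 J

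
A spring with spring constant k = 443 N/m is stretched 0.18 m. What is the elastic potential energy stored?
PE = ½kx² = ½(443)(0.18)² = 7.177 J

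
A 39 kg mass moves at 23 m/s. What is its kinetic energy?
KE = ½mv² = ½(39)(23)² = 10315.5 J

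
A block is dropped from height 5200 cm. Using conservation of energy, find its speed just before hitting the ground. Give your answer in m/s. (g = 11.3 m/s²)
Convert to SI: h = 52.0 m
mgh = ½mv² ⇒ v = √(2gh) = √(2·11.3·52.0) = 34.28 m/s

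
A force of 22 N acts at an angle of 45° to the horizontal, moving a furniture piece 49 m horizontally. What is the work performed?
W = F·d·cosθ = (22)(49)cos(45°) = 762.3 J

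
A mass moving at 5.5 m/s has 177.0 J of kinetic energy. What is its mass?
m = 2·KE/v² = 2·177.0/(5.5)² = 11.7 kg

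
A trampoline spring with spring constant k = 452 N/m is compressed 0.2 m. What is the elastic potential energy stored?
PE = ½kx² = ½(452)(0.2)² = 9.04 J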